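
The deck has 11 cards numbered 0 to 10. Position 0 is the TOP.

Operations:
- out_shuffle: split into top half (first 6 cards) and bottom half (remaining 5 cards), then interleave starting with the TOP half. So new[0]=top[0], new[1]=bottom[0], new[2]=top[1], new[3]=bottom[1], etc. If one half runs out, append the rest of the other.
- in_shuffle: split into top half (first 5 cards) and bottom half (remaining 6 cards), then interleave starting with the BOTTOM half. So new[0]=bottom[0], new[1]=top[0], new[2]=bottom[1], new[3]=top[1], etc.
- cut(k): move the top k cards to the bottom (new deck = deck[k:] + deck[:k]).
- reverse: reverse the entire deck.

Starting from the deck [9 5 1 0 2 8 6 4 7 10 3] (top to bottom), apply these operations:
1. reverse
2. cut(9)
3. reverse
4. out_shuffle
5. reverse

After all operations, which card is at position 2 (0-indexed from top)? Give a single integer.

After op 1 (reverse): [3 10 7 4 6 8 2 0 1 5 9]
After op 2 (cut(9)): [5 9 3 10 7 4 6 8 2 0 1]
After op 3 (reverse): [1 0 2 8 6 4 7 10 3 9 5]
After op 4 (out_shuffle): [1 7 0 10 2 3 8 9 6 5 4]
After op 5 (reverse): [4 5 6 9 8 3 2 10 0 7 1]
Position 2: card 6.

Answer: 6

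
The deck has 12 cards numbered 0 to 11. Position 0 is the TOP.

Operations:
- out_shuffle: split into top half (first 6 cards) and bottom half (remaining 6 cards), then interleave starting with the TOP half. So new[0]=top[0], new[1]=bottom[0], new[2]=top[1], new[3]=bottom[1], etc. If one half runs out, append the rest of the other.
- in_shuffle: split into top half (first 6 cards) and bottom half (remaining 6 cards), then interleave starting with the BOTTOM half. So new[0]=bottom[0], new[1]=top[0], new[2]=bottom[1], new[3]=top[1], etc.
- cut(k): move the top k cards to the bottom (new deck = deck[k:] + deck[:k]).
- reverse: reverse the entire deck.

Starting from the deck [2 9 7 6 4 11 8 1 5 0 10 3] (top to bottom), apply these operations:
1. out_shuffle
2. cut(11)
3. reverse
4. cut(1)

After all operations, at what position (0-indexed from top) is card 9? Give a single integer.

Answer: 7

Derivation:
After op 1 (out_shuffle): [2 8 9 1 7 5 6 0 4 10 11 3]
After op 2 (cut(11)): [3 2 8 9 1 7 5 6 0 4 10 11]
After op 3 (reverse): [11 10 4 0 6 5 7 1 9 8 2 3]
After op 4 (cut(1)): [10 4 0 6 5 7 1 9 8 2 3 11]
Card 9 is at position 7.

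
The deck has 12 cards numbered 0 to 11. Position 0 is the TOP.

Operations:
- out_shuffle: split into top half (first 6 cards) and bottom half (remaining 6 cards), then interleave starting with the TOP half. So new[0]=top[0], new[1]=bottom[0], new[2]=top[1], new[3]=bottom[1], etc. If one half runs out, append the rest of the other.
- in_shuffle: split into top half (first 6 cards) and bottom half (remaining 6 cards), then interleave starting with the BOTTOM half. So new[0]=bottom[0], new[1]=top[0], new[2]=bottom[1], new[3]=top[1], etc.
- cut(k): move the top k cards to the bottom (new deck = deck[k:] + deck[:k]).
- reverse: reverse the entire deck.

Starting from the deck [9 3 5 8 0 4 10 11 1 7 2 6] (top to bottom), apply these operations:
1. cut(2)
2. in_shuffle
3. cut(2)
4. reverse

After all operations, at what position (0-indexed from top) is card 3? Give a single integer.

Answer: 3

Derivation:
After op 1 (cut(2)): [5 8 0 4 10 11 1 7 2 6 9 3]
After op 2 (in_shuffle): [1 5 7 8 2 0 6 4 9 10 3 11]
After op 3 (cut(2)): [7 8 2 0 6 4 9 10 3 11 1 5]
After op 4 (reverse): [5 1 11 3 10 9 4 6 0 2 8 7]
Card 3 is at position 3.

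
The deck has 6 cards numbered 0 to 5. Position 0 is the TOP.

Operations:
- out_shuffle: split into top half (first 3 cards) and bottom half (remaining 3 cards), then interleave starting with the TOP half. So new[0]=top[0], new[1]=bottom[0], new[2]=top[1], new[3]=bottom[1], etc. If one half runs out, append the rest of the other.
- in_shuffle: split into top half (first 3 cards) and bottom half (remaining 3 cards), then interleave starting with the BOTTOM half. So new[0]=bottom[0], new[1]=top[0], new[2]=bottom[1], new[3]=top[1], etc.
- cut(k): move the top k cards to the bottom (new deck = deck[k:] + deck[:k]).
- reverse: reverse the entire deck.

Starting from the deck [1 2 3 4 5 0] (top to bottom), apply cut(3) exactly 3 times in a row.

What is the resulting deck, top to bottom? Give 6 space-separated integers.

After op 1 (cut(3)): [4 5 0 1 2 3]
After op 2 (cut(3)): [1 2 3 4 5 0]
After op 3 (cut(3)): [4 5 0 1 2 3]

Answer: 4 5 0 1 2 3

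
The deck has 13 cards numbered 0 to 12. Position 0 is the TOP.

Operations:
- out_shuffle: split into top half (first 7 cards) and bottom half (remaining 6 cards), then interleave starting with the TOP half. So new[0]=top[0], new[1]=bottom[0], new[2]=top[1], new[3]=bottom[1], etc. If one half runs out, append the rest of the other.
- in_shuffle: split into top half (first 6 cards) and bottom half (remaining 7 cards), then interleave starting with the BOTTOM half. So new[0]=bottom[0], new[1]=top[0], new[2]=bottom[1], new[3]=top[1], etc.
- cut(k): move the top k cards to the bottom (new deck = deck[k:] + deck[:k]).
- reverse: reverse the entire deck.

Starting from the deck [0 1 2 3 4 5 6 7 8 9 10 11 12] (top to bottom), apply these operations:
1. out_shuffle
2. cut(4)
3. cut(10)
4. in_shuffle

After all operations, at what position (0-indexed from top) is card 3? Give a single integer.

After op 1 (out_shuffle): [0 7 1 8 2 9 3 10 4 11 5 12 6]
After op 2 (cut(4)): [2 9 3 10 4 11 5 12 6 0 7 1 8]
After op 3 (cut(10)): [7 1 8 2 9 3 10 4 11 5 12 6 0]
After op 4 (in_shuffle): [10 7 4 1 11 8 5 2 12 9 6 3 0]
Card 3 is at position 11.

Answer: 11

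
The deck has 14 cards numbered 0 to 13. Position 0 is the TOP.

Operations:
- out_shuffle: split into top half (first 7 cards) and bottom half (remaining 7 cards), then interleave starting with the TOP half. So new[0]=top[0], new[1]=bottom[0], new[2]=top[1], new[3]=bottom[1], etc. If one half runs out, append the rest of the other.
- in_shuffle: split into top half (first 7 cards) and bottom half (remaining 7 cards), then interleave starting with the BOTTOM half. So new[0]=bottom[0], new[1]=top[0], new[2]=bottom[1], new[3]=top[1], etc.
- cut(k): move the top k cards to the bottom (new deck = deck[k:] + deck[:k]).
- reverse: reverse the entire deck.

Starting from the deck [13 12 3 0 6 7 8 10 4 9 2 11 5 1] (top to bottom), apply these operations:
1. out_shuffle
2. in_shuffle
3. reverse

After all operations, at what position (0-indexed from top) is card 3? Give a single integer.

Answer: 4

Derivation:
After op 1 (out_shuffle): [13 10 12 4 3 9 0 2 6 11 7 5 8 1]
After op 2 (in_shuffle): [2 13 6 10 11 12 7 4 5 3 8 9 1 0]
After op 3 (reverse): [0 1 9 8 3 5 4 7 12 11 10 6 13 2]
Card 3 is at position 4.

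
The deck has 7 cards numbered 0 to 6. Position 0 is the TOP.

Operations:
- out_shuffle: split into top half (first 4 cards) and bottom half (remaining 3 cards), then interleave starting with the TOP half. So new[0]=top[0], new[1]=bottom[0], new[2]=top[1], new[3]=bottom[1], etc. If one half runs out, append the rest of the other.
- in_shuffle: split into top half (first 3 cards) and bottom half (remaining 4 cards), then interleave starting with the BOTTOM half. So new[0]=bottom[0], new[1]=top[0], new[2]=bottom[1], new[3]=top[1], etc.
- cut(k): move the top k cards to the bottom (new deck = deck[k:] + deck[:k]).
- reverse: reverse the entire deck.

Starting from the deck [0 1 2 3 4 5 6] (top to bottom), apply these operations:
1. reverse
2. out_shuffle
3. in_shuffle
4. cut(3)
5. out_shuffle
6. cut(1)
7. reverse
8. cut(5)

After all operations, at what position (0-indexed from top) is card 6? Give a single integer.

After op 1 (reverse): [6 5 4 3 2 1 0]
After op 2 (out_shuffle): [6 2 5 1 4 0 3]
After op 3 (in_shuffle): [1 6 4 2 0 5 3]
After op 4 (cut(3)): [2 0 5 3 1 6 4]
After op 5 (out_shuffle): [2 1 0 6 5 4 3]
After op 6 (cut(1)): [1 0 6 5 4 3 2]
After op 7 (reverse): [2 3 4 5 6 0 1]
After op 8 (cut(5)): [0 1 2 3 4 5 6]
Card 6 is at position 6.

Answer: 6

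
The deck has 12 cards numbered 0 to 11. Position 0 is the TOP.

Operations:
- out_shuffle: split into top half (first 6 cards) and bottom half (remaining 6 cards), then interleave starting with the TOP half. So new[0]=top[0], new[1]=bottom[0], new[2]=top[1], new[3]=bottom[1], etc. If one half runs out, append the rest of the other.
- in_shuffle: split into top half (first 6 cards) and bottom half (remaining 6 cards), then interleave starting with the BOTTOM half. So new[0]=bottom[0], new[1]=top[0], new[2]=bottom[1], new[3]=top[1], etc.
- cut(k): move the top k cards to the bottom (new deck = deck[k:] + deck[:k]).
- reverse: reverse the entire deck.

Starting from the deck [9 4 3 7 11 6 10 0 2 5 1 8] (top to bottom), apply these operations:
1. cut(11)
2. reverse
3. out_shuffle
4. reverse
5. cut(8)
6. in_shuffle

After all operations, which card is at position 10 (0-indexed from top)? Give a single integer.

Answer: 2

Derivation:
After op 1 (cut(11)): [8 9 4 3 7 11 6 10 0 2 5 1]
After op 2 (reverse): [1 5 2 0 10 6 11 7 3 4 9 8]
After op 3 (out_shuffle): [1 11 5 7 2 3 0 4 10 9 6 8]
After op 4 (reverse): [8 6 9 10 4 0 3 2 7 5 11 1]
After op 5 (cut(8)): [7 5 11 1 8 6 9 10 4 0 3 2]
After op 6 (in_shuffle): [9 7 10 5 4 11 0 1 3 8 2 6]
Position 10: card 2.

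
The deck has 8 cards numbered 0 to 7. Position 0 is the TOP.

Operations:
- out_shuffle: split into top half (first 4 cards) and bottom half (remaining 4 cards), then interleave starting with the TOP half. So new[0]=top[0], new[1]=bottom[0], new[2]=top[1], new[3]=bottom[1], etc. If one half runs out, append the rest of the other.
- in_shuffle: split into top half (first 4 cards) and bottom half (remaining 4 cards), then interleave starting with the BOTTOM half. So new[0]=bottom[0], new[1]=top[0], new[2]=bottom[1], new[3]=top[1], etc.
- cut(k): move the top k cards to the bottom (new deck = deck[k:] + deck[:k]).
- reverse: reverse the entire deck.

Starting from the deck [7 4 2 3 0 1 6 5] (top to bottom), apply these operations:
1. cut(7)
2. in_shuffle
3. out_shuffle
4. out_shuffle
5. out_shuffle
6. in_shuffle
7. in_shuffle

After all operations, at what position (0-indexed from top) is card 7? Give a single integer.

Answer: 6

Derivation:
After op 1 (cut(7)): [5 7 4 2 3 0 1 6]
After op 2 (in_shuffle): [3 5 0 7 1 4 6 2]
After op 3 (out_shuffle): [3 1 5 4 0 6 7 2]
After op 4 (out_shuffle): [3 0 1 6 5 7 4 2]
After op 5 (out_shuffle): [3 5 0 7 1 4 6 2]
After op 6 (in_shuffle): [1 3 4 5 6 0 2 7]
After op 7 (in_shuffle): [6 1 0 3 2 4 7 5]
Card 7 is at position 6.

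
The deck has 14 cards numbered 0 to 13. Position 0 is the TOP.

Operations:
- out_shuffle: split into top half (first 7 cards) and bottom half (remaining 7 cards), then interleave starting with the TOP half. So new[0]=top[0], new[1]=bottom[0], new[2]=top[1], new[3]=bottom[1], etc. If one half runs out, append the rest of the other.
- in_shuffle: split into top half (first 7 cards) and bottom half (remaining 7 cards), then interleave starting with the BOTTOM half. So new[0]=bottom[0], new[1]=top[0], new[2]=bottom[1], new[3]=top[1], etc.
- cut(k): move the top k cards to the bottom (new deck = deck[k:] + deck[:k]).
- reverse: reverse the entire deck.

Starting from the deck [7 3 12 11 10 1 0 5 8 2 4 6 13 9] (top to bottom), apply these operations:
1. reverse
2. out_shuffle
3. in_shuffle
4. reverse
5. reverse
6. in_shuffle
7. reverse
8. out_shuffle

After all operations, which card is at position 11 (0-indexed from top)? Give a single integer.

Answer: 11

Derivation:
After op 1 (reverse): [9 13 6 4 2 8 5 0 1 10 11 12 3 7]
After op 2 (out_shuffle): [9 0 13 1 6 10 4 11 2 12 8 3 5 7]
After op 3 (in_shuffle): [11 9 2 0 12 13 8 1 3 6 5 10 7 4]
After op 4 (reverse): [4 7 10 5 6 3 1 8 13 12 0 2 9 11]
After op 5 (reverse): [11 9 2 0 12 13 8 1 3 6 5 10 7 4]
After op 6 (in_shuffle): [1 11 3 9 6 2 5 0 10 12 7 13 4 8]
After op 7 (reverse): [8 4 13 7 12 10 0 5 2 6 9 3 11 1]
After op 8 (out_shuffle): [8 5 4 2 13 6 7 9 12 3 10 11 0 1]
Position 11: card 11.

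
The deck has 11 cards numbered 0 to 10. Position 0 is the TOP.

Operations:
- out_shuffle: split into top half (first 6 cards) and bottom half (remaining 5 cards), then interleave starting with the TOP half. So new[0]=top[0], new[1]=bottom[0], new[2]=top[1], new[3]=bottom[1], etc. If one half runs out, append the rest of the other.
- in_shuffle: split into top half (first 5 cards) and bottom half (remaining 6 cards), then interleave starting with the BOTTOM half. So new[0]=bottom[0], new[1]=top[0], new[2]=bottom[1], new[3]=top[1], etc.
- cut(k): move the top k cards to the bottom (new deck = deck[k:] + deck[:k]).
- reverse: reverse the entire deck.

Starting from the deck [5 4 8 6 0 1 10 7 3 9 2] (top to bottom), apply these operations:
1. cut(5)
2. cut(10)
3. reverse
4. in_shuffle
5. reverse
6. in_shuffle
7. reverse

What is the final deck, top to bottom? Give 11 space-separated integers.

Answer: 9 10 6 5 3 1 8 2 7 0 4

Derivation:
After op 1 (cut(5)): [1 10 7 3 9 2 5 4 8 6 0]
After op 2 (cut(10)): [0 1 10 7 3 9 2 5 4 8 6]
After op 3 (reverse): [6 8 4 5 2 9 3 7 10 1 0]
After op 4 (in_shuffle): [9 6 3 8 7 4 10 5 1 2 0]
After op 5 (reverse): [0 2 1 5 10 4 7 8 3 6 9]
After op 6 (in_shuffle): [4 0 7 2 8 1 3 5 6 10 9]
After op 7 (reverse): [9 10 6 5 3 1 8 2 7 0 4]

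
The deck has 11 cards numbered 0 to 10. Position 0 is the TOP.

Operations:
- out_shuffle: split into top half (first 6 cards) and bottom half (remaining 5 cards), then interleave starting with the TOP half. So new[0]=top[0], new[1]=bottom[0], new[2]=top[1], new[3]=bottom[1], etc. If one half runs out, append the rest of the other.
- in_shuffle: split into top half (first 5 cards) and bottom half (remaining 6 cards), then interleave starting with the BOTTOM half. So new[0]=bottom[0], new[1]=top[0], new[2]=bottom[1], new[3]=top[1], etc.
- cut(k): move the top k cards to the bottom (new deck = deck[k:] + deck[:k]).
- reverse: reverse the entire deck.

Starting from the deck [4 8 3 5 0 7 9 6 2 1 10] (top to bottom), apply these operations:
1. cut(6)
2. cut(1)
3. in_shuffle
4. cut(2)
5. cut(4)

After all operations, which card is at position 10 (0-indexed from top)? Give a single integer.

Answer: 1

Derivation:
After op 1 (cut(6)): [9 6 2 1 10 4 8 3 5 0 7]
After op 2 (cut(1)): [6 2 1 10 4 8 3 5 0 7 9]
After op 3 (in_shuffle): [8 6 3 2 5 1 0 10 7 4 9]
After op 4 (cut(2)): [3 2 5 1 0 10 7 4 9 8 6]
After op 5 (cut(4)): [0 10 7 4 9 8 6 3 2 5 1]
Position 10: card 1.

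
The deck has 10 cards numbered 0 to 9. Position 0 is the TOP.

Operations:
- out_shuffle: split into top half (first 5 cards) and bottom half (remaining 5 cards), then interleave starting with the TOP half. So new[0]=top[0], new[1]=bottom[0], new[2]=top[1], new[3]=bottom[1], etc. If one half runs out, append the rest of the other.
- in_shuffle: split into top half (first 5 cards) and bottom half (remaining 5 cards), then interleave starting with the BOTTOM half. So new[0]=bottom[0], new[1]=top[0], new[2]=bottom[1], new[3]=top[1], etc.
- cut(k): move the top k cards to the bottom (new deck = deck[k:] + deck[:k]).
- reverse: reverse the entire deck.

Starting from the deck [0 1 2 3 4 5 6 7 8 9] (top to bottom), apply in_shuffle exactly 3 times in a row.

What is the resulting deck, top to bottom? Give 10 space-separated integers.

Answer: 6 2 9 5 1 8 4 0 7 3

Derivation:
After op 1 (in_shuffle): [5 0 6 1 7 2 8 3 9 4]
After op 2 (in_shuffle): [2 5 8 0 3 6 9 1 4 7]
After op 3 (in_shuffle): [6 2 9 5 1 8 4 0 7 3]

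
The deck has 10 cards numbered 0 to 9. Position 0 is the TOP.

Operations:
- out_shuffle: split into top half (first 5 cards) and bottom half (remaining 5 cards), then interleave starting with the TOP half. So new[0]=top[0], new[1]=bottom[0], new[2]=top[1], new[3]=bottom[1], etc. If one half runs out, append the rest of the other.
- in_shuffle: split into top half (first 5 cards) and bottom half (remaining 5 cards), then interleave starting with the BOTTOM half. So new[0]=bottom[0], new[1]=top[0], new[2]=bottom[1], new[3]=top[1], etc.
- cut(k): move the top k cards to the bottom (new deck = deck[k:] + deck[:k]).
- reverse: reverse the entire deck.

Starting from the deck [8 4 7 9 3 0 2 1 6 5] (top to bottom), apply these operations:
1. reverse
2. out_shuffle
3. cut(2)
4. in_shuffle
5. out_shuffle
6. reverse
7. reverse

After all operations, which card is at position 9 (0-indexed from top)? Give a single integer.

After op 1 (reverse): [5 6 1 2 0 3 9 7 4 8]
After op 2 (out_shuffle): [5 3 6 9 1 7 2 4 0 8]
After op 3 (cut(2)): [6 9 1 7 2 4 0 8 5 3]
After op 4 (in_shuffle): [4 6 0 9 8 1 5 7 3 2]
After op 5 (out_shuffle): [4 1 6 5 0 7 9 3 8 2]
After op 6 (reverse): [2 8 3 9 7 0 5 6 1 4]
After op 7 (reverse): [4 1 6 5 0 7 9 3 8 2]
Position 9: card 2.

Answer: 2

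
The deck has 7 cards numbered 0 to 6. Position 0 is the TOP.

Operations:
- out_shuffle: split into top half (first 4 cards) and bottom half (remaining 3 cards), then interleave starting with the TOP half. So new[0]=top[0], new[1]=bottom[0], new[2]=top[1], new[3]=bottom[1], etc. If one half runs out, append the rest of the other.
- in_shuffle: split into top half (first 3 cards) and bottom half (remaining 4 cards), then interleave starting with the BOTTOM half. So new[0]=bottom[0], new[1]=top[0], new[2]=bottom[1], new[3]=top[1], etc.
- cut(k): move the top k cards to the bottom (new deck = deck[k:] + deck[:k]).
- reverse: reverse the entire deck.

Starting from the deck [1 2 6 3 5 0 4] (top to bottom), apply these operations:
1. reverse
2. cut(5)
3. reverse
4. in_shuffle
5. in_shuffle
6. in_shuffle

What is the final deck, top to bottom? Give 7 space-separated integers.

After op 1 (reverse): [4 0 5 3 6 2 1]
After op 2 (cut(5)): [2 1 4 0 5 3 6]
After op 3 (reverse): [6 3 5 0 4 1 2]
After op 4 (in_shuffle): [0 6 4 3 1 5 2]
After op 5 (in_shuffle): [3 0 1 6 5 4 2]
After op 6 (in_shuffle): [6 3 5 0 4 1 2]

Answer: 6 3 5 0 4 1 2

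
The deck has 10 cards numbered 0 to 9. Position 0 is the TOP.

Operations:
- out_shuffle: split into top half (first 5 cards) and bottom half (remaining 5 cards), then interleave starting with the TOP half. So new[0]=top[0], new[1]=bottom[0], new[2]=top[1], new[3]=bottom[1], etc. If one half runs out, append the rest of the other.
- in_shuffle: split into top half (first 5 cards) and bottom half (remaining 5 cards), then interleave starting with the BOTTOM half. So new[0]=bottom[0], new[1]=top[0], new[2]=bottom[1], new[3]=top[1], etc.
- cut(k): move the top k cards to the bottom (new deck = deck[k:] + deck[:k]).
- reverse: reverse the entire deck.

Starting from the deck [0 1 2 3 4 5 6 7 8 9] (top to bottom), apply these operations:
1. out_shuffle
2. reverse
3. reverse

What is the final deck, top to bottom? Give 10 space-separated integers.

After op 1 (out_shuffle): [0 5 1 6 2 7 3 8 4 9]
After op 2 (reverse): [9 4 8 3 7 2 6 1 5 0]
After op 3 (reverse): [0 5 1 6 2 7 3 8 4 9]

Answer: 0 5 1 6 2 7 3 8 4 9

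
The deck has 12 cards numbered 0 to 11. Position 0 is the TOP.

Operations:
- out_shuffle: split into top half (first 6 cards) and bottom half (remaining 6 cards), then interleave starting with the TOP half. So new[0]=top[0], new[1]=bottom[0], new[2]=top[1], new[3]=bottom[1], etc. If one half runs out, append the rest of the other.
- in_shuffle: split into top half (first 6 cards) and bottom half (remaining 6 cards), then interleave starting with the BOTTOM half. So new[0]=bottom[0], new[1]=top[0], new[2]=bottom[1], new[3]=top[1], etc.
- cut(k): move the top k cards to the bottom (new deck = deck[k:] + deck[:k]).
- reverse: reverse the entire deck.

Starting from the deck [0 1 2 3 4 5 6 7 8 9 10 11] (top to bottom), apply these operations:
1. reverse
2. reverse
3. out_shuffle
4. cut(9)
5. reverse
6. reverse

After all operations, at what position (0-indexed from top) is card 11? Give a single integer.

Answer: 2

Derivation:
After op 1 (reverse): [11 10 9 8 7 6 5 4 3 2 1 0]
After op 2 (reverse): [0 1 2 3 4 5 6 7 8 9 10 11]
After op 3 (out_shuffle): [0 6 1 7 2 8 3 9 4 10 5 11]
After op 4 (cut(9)): [10 5 11 0 6 1 7 2 8 3 9 4]
After op 5 (reverse): [4 9 3 8 2 7 1 6 0 11 5 10]
After op 6 (reverse): [10 5 11 0 6 1 7 2 8 3 9 4]
Card 11 is at position 2.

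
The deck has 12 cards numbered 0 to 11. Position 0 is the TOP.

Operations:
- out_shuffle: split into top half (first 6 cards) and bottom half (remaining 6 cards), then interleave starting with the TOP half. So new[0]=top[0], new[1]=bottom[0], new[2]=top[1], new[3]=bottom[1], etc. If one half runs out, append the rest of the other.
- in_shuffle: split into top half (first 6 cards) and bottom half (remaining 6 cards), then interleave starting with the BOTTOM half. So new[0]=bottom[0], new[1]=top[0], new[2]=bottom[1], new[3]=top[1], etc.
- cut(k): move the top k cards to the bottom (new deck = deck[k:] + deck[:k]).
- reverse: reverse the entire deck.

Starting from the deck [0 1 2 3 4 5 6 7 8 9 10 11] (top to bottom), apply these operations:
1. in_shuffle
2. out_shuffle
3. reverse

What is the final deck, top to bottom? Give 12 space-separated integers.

After op 1 (in_shuffle): [6 0 7 1 8 2 9 3 10 4 11 5]
After op 2 (out_shuffle): [6 9 0 3 7 10 1 4 8 11 2 5]
After op 3 (reverse): [5 2 11 8 4 1 10 7 3 0 9 6]

Answer: 5 2 11 8 4 1 10 7 3 0 9 6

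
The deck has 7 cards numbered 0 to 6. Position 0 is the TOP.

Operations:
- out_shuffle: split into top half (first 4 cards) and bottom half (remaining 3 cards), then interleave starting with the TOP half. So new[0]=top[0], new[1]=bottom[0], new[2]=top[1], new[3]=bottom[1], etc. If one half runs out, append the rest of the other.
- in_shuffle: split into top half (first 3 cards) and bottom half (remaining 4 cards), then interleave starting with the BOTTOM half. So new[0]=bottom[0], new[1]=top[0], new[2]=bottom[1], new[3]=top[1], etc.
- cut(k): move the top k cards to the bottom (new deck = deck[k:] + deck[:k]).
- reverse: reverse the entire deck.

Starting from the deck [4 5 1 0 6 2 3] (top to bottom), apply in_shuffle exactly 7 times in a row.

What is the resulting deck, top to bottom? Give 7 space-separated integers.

Answer: 0 4 6 5 2 1 3

Derivation:
After op 1 (in_shuffle): [0 4 6 5 2 1 3]
After op 2 (in_shuffle): [5 0 2 4 1 6 3]
After op 3 (in_shuffle): [4 5 1 0 6 2 3]
After op 4 (in_shuffle): [0 4 6 5 2 1 3]
After op 5 (in_shuffle): [5 0 2 4 1 6 3]
After op 6 (in_shuffle): [4 5 1 0 6 2 3]
After op 7 (in_shuffle): [0 4 6 5 2 1 3]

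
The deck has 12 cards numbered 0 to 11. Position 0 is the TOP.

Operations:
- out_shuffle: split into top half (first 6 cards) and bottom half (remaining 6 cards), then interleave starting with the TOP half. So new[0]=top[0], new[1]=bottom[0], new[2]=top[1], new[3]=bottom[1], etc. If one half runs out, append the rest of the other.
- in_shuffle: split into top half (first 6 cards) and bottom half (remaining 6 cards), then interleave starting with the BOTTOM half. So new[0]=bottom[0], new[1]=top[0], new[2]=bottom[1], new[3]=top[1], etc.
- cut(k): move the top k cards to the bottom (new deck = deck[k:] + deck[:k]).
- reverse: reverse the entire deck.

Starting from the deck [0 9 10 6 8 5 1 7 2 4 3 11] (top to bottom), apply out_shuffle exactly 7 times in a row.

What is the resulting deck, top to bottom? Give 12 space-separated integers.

Answer: 0 2 5 10 3 7 8 9 4 1 6 11

Derivation:
After op 1 (out_shuffle): [0 1 9 7 10 2 6 4 8 3 5 11]
After op 2 (out_shuffle): [0 6 1 4 9 8 7 3 10 5 2 11]
After op 3 (out_shuffle): [0 7 6 3 1 10 4 5 9 2 8 11]
After op 4 (out_shuffle): [0 4 7 5 6 9 3 2 1 8 10 11]
After op 5 (out_shuffle): [0 3 4 2 7 1 5 8 6 10 9 11]
After op 6 (out_shuffle): [0 5 3 8 4 6 2 10 7 9 1 11]
After op 7 (out_shuffle): [0 2 5 10 3 7 8 9 4 1 6 11]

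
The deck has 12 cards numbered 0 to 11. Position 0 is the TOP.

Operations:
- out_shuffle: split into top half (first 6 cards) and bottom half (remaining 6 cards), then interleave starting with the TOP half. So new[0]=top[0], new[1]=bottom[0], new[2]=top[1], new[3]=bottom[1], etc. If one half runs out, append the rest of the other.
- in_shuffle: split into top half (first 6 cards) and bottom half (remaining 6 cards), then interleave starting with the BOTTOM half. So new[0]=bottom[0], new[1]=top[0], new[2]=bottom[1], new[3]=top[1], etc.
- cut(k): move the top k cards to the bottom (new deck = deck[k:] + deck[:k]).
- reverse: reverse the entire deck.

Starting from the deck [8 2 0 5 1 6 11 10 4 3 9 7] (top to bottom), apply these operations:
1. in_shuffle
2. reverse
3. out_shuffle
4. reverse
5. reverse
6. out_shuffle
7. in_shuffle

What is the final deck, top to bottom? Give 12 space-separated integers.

Answer: 4 6 8 9 1 0 3 10 2 7 11 5

Derivation:
After op 1 (in_shuffle): [11 8 10 2 4 0 3 5 9 1 7 6]
After op 2 (reverse): [6 7 1 9 5 3 0 4 2 10 8 11]
After op 3 (out_shuffle): [6 0 7 4 1 2 9 10 5 8 3 11]
After op 4 (reverse): [11 3 8 5 10 9 2 1 4 7 0 6]
After op 5 (reverse): [6 0 7 4 1 2 9 10 5 8 3 11]
After op 6 (out_shuffle): [6 9 0 10 7 5 4 8 1 3 2 11]
After op 7 (in_shuffle): [4 6 8 9 1 0 3 10 2 7 11 5]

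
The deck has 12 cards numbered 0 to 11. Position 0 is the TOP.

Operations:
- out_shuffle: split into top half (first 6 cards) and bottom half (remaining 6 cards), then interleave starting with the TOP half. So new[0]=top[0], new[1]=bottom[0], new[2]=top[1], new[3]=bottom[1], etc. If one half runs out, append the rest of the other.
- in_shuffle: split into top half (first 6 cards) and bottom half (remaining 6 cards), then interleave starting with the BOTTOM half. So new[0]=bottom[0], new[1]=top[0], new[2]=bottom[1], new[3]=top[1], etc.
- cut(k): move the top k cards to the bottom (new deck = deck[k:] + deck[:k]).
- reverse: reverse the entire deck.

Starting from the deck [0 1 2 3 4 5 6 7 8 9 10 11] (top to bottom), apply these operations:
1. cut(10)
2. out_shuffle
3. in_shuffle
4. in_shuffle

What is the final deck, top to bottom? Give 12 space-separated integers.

After op 1 (cut(10)): [10 11 0 1 2 3 4 5 6 7 8 9]
After op 2 (out_shuffle): [10 4 11 5 0 6 1 7 2 8 3 9]
After op 3 (in_shuffle): [1 10 7 4 2 11 8 5 3 0 9 6]
After op 4 (in_shuffle): [8 1 5 10 3 7 0 4 9 2 6 11]

Answer: 8 1 5 10 3 7 0 4 9 2 6 11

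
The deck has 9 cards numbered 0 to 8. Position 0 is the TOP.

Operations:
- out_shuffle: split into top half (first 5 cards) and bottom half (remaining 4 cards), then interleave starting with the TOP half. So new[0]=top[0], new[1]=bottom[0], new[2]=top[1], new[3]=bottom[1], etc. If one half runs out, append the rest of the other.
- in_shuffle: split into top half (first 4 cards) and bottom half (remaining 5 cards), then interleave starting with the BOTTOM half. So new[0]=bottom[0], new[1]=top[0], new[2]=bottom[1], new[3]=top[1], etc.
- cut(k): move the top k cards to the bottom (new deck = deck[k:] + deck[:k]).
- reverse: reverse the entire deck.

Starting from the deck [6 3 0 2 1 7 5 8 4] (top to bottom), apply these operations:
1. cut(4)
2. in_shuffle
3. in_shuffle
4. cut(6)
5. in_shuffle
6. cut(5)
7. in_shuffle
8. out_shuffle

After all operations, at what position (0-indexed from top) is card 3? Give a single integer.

Answer: 1

Derivation:
After op 1 (cut(4)): [1 7 5 8 4 6 3 0 2]
After op 2 (in_shuffle): [4 1 6 7 3 5 0 8 2]
After op 3 (in_shuffle): [3 4 5 1 0 6 8 7 2]
After op 4 (cut(6)): [8 7 2 3 4 5 1 0 6]
After op 5 (in_shuffle): [4 8 5 7 1 2 0 3 6]
After op 6 (cut(5)): [2 0 3 6 4 8 5 7 1]
After op 7 (in_shuffle): [4 2 8 0 5 3 7 6 1]
After op 8 (out_shuffle): [4 3 2 7 8 6 0 1 5]
Card 3 is at position 1.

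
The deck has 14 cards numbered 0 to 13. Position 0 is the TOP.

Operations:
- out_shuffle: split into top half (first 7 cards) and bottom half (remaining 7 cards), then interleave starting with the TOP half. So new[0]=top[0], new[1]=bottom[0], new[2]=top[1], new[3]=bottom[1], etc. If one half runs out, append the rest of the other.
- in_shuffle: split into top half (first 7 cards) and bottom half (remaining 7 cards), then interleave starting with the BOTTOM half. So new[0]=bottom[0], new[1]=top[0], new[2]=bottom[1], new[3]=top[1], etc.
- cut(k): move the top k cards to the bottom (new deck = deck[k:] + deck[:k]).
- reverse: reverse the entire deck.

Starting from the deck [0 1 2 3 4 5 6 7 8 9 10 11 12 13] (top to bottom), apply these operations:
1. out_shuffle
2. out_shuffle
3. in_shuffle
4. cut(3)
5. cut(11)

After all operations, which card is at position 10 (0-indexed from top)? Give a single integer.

After op 1 (out_shuffle): [0 7 1 8 2 9 3 10 4 11 5 12 6 13]
After op 2 (out_shuffle): [0 10 7 4 1 11 8 5 2 12 9 6 3 13]
After op 3 (in_shuffle): [5 0 2 10 12 7 9 4 6 1 3 11 13 8]
After op 4 (cut(3)): [10 12 7 9 4 6 1 3 11 13 8 5 0 2]
After op 5 (cut(11)): [5 0 2 10 12 7 9 4 6 1 3 11 13 8]
Position 10: card 3.

Answer: 3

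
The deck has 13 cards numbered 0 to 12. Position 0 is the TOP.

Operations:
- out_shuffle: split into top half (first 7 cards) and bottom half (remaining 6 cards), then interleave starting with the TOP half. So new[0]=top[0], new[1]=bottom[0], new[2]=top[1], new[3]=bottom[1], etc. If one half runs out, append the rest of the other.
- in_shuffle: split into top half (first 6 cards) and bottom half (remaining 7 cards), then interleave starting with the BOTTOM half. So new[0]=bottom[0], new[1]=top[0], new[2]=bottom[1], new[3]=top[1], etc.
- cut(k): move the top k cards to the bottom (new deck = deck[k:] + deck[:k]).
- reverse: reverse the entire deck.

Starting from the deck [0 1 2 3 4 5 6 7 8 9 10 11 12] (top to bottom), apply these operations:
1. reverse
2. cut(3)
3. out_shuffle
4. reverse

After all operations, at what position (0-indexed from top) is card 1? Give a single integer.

After op 1 (reverse): [12 11 10 9 8 7 6 5 4 3 2 1 0]
After op 2 (cut(3)): [9 8 7 6 5 4 3 2 1 0 12 11 10]
After op 3 (out_shuffle): [9 2 8 1 7 0 6 12 5 11 4 10 3]
After op 4 (reverse): [3 10 4 11 5 12 6 0 7 1 8 2 9]
Card 1 is at position 9.

Answer: 9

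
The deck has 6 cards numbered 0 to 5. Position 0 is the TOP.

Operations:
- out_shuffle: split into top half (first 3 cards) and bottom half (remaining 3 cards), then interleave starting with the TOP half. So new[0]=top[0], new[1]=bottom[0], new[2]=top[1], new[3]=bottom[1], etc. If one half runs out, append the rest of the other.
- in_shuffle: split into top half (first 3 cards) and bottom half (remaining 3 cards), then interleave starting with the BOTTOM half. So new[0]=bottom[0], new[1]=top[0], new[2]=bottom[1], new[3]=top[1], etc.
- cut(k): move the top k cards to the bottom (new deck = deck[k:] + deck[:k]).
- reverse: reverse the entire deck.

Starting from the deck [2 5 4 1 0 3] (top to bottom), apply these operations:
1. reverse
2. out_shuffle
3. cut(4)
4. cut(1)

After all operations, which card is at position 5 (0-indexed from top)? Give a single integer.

After op 1 (reverse): [3 0 1 4 5 2]
After op 2 (out_shuffle): [3 4 0 5 1 2]
After op 3 (cut(4)): [1 2 3 4 0 5]
After op 4 (cut(1)): [2 3 4 0 5 1]
Position 5: card 1.

Answer: 1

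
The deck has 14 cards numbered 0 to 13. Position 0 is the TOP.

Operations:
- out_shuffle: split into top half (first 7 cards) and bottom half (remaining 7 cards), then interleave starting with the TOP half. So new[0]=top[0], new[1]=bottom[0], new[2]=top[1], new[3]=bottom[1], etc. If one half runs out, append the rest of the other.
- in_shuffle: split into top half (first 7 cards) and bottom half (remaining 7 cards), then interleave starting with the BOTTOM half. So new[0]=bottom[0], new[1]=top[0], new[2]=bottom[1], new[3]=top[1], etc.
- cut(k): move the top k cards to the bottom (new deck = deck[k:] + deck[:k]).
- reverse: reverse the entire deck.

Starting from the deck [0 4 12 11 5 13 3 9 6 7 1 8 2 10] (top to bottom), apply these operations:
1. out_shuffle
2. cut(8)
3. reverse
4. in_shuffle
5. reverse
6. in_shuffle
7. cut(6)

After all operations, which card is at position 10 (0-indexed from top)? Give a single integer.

After op 1 (out_shuffle): [0 9 4 6 12 7 11 1 5 8 13 2 3 10]
After op 2 (cut(8)): [5 8 13 2 3 10 0 9 4 6 12 7 11 1]
After op 3 (reverse): [1 11 7 12 6 4 9 0 10 3 2 13 8 5]
After op 4 (in_shuffle): [0 1 10 11 3 7 2 12 13 6 8 4 5 9]
After op 5 (reverse): [9 5 4 8 6 13 12 2 7 3 11 10 1 0]
After op 6 (in_shuffle): [2 9 7 5 3 4 11 8 10 6 1 13 0 12]
After op 7 (cut(6)): [11 8 10 6 1 13 0 12 2 9 7 5 3 4]
Position 10: card 7.

Answer: 7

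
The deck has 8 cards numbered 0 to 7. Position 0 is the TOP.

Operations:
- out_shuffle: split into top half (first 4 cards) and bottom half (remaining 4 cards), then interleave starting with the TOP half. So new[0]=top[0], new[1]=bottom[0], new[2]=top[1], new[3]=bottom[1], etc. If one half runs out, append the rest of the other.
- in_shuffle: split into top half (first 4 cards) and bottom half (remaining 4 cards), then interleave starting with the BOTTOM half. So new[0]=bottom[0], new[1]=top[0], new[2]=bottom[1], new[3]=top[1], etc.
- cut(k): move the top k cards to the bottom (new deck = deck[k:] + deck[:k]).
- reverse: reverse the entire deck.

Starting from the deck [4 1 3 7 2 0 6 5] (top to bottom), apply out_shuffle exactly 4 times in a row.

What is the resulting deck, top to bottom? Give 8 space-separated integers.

Answer: 4 2 1 0 3 6 7 5

Derivation:
After op 1 (out_shuffle): [4 2 1 0 3 6 7 5]
After op 2 (out_shuffle): [4 3 2 6 1 7 0 5]
After op 3 (out_shuffle): [4 1 3 7 2 0 6 5]
After op 4 (out_shuffle): [4 2 1 0 3 6 7 5]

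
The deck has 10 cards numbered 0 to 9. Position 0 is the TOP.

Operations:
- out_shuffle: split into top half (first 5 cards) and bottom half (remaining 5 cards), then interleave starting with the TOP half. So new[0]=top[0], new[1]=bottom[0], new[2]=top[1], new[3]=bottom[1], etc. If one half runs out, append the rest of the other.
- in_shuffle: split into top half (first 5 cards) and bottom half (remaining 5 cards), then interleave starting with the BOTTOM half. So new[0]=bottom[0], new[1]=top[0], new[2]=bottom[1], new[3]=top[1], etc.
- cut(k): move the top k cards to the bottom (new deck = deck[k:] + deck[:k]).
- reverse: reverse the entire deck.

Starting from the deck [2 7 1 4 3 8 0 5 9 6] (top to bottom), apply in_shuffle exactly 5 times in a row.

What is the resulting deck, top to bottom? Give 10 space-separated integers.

After op 1 (in_shuffle): [8 2 0 7 5 1 9 4 6 3]
After op 2 (in_shuffle): [1 8 9 2 4 0 6 7 3 5]
After op 3 (in_shuffle): [0 1 6 8 7 9 3 2 5 4]
After op 4 (in_shuffle): [9 0 3 1 2 6 5 8 4 7]
After op 5 (in_shuffle): [6 9 5 0 8 3 4 1 7 2]

Answer: 6 9 5 0 8 3 4 1 7 2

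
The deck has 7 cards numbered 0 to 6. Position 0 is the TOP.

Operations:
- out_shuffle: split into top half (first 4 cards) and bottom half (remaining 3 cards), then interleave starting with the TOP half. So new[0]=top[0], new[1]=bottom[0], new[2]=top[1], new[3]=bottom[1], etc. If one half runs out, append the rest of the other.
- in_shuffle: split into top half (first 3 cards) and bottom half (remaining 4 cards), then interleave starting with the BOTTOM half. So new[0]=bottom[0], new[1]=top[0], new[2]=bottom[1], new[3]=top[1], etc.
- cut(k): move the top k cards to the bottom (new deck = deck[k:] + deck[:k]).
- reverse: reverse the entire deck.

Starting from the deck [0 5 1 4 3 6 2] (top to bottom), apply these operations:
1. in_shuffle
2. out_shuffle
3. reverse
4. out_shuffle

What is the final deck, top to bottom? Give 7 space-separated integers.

Answer: 5 0 2 6 3 4 1

Derivation:
After op 1 (in_shuffle): [4 0 3 5 6 1 2]
After op 2 (out_shuffle): [4 6 0 1 3 2 5]
After op 3 (reverse): [5 2 3 1 0 6 4]
After op 4 (out_shuffle): [5 0 2 6 3 4 1]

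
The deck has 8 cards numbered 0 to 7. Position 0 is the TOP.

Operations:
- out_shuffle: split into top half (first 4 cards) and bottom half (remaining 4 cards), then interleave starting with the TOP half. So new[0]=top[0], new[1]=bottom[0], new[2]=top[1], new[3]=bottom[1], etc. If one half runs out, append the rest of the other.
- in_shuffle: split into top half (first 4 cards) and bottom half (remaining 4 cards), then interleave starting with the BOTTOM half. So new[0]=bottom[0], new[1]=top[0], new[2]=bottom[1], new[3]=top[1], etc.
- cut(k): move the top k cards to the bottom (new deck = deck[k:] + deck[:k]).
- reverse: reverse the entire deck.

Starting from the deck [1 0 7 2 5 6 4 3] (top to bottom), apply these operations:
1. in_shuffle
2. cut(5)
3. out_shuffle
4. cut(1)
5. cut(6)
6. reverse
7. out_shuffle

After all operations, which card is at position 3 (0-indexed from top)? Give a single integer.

After op 1 (in_shuffle): [5 1 6 0 4 7 3 2]
After op 2 (cut(5)): [7 3 2 5 1 6 0 4]
After op 3 (out_shuffle): [7 1 3 6 2 0 5 4]
After op 4 (cut(1)): [1 3 6 2 0 5 4 7]
After op 5 (cut(6)): [4 7 1 3 6 2 0 5]
After op 6 (reverse): [5 0 2 6 3 1 7 4]
After op 7 (out_shuffle): [5 3 0 1 2 7 6 4]
Position 3: card 1.

Answer: 1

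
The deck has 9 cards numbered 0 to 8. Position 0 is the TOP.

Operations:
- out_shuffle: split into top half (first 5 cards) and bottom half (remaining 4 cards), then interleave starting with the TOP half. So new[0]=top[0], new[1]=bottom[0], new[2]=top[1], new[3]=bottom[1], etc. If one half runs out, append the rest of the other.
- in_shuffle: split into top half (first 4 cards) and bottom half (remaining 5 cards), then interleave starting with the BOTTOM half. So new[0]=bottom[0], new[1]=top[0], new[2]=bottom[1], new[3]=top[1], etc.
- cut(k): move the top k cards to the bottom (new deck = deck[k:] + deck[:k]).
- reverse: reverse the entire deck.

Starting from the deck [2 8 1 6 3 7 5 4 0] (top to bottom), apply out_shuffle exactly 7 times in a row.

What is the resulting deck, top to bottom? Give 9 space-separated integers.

After op 1 (out_shuffle): [2 7 8 5 1 4 6 0 3]
After op 2 (out_shuffle): [2 4 7 6 8 0 5 3 1]
After op 3 (out_shuffle): [2 0 4 5 7 3 6 1 8]
After op 4 (out_shuffle): [2 3 0 6 4 1 5 8 7]
After op 5 (out_shuffle): [2 1 3 5 0 8 6 7 4]
After op 6 (out_shuffle): [2 8 1 6 3 7 5 4 0]
After op 7 (out_shuffle): [2 7 8 5 1 4 6 0 3]

Answer: 2 7 8 5 1 4 6 0 3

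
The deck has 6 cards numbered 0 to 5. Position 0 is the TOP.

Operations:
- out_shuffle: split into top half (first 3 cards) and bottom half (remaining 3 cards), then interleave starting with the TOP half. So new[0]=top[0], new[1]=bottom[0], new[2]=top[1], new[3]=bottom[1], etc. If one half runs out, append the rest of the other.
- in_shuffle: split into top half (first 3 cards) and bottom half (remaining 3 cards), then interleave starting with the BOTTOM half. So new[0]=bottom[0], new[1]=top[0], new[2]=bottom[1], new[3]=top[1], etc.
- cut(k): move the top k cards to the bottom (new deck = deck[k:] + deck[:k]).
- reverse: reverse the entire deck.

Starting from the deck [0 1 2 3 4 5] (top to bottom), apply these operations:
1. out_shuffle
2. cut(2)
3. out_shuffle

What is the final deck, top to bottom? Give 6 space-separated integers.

Answer: 1 5 4 0 2 3

Derivation:
After op 1 (out_shuffle): [0 3 1 4 2 5]
After op 2 (cut(2)): [1 4 2 5 0 3]
After op 3 (out_shuffle): [1 5 4 0 2 3]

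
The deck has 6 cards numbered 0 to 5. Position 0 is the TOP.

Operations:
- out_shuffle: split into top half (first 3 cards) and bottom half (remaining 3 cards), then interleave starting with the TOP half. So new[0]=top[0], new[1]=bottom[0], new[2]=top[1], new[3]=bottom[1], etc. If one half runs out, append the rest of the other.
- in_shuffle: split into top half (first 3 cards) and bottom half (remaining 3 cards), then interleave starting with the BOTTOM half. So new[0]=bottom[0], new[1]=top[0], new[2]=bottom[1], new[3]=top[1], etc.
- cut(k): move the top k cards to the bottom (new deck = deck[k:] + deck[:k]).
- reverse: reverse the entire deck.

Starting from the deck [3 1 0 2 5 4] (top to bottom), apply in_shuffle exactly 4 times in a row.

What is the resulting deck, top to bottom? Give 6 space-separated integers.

Answer: 2 3 5 1 4 0

Derivation:
After op 1 (in_shuffle): [2 3 5 1 4 0]
After op 2 (in_shuffle): [1 2 4 3 0 5]
After op 3 (in_shuffle): [3 1 0 2 5 4]
After op 4 (in_shuffle): [2 3 5 1 4 0]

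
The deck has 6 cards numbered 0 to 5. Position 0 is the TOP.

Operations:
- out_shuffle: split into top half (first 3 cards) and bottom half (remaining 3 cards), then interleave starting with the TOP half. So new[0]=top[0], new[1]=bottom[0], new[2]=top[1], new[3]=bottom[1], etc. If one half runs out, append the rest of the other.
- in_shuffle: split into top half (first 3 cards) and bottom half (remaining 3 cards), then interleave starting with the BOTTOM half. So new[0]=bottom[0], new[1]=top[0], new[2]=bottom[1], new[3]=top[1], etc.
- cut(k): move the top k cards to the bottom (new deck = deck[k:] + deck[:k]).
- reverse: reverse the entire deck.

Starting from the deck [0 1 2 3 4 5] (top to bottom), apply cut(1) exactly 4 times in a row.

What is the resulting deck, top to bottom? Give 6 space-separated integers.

After op 1 (cut(1)): [1 2 3 4 5 0]
After op 2 (cut(1)): [2 3 4 5 0 1]
After op 3 (cut(1)): [3 4 5 0 1 2]
After op 4 (cut(1)): [4 5 0 1 2 3]

Answer: 4 5 0 1 2 3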